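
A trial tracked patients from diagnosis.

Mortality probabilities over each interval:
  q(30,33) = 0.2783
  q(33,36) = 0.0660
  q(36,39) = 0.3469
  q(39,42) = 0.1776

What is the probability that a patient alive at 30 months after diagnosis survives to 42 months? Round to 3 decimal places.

Survival from 30 to 42 is the product of surviving each interval: (1 − 0.2783) × (1 − 0.0660) × (1 − 0.3469) × (1 − 0.1776).
= 0.7217 × 0.9340 × 0.6531 × 0.8224 = 0.362048.

0.362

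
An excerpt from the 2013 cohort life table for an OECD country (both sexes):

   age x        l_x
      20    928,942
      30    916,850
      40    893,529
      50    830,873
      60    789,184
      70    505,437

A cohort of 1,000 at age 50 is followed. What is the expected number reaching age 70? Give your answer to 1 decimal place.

608.3

The relevant probability is 505,437/830,873 = 0.608320.
Expected number = 1,000 × 0.608320 = 608.3.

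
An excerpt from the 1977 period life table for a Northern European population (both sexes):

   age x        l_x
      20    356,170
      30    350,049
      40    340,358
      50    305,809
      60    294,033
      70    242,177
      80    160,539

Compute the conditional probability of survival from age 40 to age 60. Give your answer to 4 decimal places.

0.8639

The conditional survival probability is l_60/l_40 = 294,033/340,358 = 0.863893.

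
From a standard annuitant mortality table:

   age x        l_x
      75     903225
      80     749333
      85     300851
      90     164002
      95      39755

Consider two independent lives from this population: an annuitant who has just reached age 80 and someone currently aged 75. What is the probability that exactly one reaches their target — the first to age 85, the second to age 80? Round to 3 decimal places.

0.565

p₁ = l_85/l_80 = 300851/749333 = 0.401492; p₂ = l_80/l_75 = 749333/903225 = 0.829619.
P(exactly one) = p₁(1−p₂) + (1−p₁)p₂ = 0.068407 + 0.496534 = 0.564940.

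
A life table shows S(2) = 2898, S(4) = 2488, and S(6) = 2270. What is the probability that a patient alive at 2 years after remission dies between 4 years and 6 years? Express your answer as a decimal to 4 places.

0.0752

This is the probability of reaching 4 but not 6, conditional on being alive at 2: (S(4) − S(6)) / S(2).
= (2488 − 2270) / 2898 = 218 / 2898 = 0.075224.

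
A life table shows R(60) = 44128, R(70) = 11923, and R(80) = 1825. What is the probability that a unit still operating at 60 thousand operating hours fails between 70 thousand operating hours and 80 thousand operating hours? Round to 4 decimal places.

0.2288

This is the probability of reaching 70 but not 80, conditional on being operational at 60: (R(70) − R(80)) / R(60).
= (11923 − 1825) / 44128 = 10098 / 44128 = 0.228834.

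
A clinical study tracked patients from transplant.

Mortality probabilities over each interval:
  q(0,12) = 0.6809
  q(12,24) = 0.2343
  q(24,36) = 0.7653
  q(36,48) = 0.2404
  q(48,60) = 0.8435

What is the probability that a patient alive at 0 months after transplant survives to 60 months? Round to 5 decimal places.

Survival from 0 to 60 is the product of surviving each interval: (1 − 0.6809) × (1 − 0.2343) × (1 − 0.7653) × (1 − 0.2404) × (1 − 0.8435).
= 0.3191 × 0.7657 × 0.2347 × 0.7596 × 0.1565 = 0.006817.

0.00682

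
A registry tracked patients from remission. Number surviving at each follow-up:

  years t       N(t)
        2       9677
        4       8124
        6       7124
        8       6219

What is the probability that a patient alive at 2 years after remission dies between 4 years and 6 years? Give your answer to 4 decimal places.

This is the probability of reaching 4 but not 6, conditional on being alive at 2: (N(4) − N(6)) / N(2).
= (8124 − 7124) / 9677 = 1000 / 9677 = 0.103338.

0.1033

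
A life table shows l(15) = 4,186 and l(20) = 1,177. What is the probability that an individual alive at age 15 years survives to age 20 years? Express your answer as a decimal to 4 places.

The conditional survival probability is l(20)/l(15) = 1,177/4,186 = 0.281175.

0.2812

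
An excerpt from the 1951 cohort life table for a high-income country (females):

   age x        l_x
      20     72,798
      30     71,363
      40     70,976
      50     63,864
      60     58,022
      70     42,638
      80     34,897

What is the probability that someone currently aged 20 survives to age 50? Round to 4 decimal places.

0.8773

We want 30p20 = l_50/l_20.
The conditional survival probability is l_50/l_20 = 63,864/72,798 = 0.877277.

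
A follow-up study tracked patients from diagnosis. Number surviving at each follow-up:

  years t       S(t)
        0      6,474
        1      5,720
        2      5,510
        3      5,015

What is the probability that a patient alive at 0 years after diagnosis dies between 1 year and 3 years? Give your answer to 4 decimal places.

0.1089

This is the probability of reaching 1 but not 3, conditional on being alive at 0: (S(1) − S(3)) / S(0).
= (5,720 − 5,015) / 6,474 = 705 / 6,474 = 0.108897.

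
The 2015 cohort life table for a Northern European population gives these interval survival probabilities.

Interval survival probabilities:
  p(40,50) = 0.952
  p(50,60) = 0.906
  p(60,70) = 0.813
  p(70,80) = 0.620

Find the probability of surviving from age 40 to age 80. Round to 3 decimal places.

Survival from 40 to 80 is the product of surviving each interval: 0.952 × 0.906 × 0.813 × 0.620.
= 0.434758.

0.435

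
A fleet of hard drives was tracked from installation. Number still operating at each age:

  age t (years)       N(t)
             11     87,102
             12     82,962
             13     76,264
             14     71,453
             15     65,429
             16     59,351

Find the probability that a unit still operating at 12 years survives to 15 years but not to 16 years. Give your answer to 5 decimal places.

This is the probability of reaching 15 but not 16, conditional on being operational at 12: (N(15) − N(16)) / N(12).
= (65,429 − 59,351) / 82,962 = 6,078 / 82,962 = 0.073262.

0.07326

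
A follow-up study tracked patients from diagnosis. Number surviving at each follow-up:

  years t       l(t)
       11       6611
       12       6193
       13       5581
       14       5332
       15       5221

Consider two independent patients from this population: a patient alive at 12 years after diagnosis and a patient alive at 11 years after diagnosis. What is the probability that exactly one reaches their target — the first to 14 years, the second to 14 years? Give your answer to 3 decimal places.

0.279

p₁ = l(14)/l(12) = 5332/6193 = 0.860972; p₂ = l(14)/l(11) = 5332/6611 = 0.806535.
P(exactly one) = p₁(1−p₂) + (1−p₁)p₂ = 0.166568 + 0.112131 = 0.278699.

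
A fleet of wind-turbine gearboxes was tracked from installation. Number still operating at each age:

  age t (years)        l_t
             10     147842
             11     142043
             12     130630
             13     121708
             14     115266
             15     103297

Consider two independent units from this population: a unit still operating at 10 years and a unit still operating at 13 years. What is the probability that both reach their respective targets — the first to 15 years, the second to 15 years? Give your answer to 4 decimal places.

0.5930

p₁ = l_15/l_10 = 103297/147842 = 0.698699; p₂ = l_15/l_13 = 103297/121708 = 0.848728.
P(both) = p₁ × p₂ = 0.698699 × 0.848728 = 0.593005.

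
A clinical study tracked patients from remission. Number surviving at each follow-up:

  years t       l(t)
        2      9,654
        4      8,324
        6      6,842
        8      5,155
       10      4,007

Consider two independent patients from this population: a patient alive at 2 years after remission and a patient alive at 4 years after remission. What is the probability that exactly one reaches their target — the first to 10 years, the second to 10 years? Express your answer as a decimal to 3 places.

p₁ = l(10)/l(2) = 4,007/9,654 = 0.415061; p₂ = l(10)/l(4) = 4,007/8,324 = 0.481379.
P(exactly one) = p₁(1−p₂) + (1−p₁)p₂ = 0.215259 + 0.281577 = 0.496837.

0.497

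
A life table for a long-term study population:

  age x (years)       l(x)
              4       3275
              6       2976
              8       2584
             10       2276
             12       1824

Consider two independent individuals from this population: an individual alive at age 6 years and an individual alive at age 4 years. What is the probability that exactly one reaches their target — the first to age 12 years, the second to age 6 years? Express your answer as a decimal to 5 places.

0.40771

p₁ = l(12)/l(6) = 1824/2976 = 0.612903; p₂ = l(6)/l(4) = 2976/3275 = 0.908702.
P(exactly one) = p₁(1−p₂) + (1−p₁)p₂ = 0.055957 + 0.351756 = 0.407713.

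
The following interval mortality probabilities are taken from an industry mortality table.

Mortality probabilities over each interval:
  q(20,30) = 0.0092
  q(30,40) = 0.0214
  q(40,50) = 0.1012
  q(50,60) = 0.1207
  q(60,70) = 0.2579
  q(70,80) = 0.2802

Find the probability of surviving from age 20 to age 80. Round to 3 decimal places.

0.409

P(survive 20→80) = (1 − 0.0092) × (1 − 0.0214) × (1 − 0.1012) × (1 − 0.1207) × (1 − 0.2579) × (1 − 0.2802).
= 0.9908 × 0.9786 × 0.8988 × 0.8793 × 0.7421 × 0.7198 = 0.409323.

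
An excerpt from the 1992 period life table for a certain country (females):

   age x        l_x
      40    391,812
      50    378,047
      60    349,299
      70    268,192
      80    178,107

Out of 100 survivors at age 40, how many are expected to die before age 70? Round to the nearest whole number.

The relevant probability is 1 − 268,192/391,812 = 0.315508.
Expected number = 100 × 0.315508 = 32.

32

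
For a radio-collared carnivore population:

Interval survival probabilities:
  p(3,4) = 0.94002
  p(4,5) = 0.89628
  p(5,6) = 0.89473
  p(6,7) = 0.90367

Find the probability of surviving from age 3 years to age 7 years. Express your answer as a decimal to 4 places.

0.6812

P(survive 3→7) = 0.94002 × 0.89628 × 0.89473 × 0.90367.
= 0.681213.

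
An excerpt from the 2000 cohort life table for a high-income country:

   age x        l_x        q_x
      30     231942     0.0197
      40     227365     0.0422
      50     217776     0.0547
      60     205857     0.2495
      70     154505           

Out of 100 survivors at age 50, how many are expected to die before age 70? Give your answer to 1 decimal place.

29.1

The relevant probability is 1 − 154505/217776 = 0.290532.
Expected number = 100 × 0.290532 = 29.1.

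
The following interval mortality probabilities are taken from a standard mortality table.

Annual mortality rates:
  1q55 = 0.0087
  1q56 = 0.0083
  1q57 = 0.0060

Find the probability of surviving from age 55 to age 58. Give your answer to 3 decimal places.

0.977

Chaining the interval survival probabilities: (1 − 0.0087) × (1 − 0.0083) × (1 − 0.0060).
= 0.9913 × 0.9917 × 0.9940 = 0.977174.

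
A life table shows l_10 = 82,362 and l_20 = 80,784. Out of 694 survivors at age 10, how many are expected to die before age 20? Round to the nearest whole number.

The relevant probability is 1 − 80,784/82,362 = 0.019159.
Expected number = 694 × 0.019159 = 13.

13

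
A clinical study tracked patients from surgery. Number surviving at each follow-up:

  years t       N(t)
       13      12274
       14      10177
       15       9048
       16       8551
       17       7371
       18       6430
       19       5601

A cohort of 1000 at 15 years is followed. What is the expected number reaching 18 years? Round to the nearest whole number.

711

The relevant probability is 6430/9048 = 0.710654.
Expected number = 1000 × 0.710654 = 711.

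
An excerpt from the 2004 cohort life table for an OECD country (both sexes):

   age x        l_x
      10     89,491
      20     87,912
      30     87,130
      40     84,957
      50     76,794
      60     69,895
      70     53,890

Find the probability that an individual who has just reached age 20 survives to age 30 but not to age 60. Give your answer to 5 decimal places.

0.19605

We want 10|30q20 = (l_30 − l_60)/l_20.
This is the probability of reaching 30 but not 60, conditional on being alive at 20: (l_30 − l_60) / l_20.
= (87,130 − 69,895) / 87,912 = 17,235 / 87,912 = 0.196048.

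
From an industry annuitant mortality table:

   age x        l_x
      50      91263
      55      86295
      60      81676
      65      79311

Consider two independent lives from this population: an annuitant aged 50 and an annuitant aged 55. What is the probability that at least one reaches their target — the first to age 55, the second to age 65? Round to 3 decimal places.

0.996

p₁ = l_55/l_50 = 86295/91263 = 0.945564; p₂ = l_65/l_55 = 79311/86295 = 0.919068.
P(at least one) = 1 − (1−p₁)(1−p₂) = 1 − 0.054436 × 0.080932 = 0.995594.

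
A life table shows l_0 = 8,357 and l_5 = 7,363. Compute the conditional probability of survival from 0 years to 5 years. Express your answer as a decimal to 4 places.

The conditional survival probability is l_5/l_0 = 7,363/8,357 = 0.881058.

0.8811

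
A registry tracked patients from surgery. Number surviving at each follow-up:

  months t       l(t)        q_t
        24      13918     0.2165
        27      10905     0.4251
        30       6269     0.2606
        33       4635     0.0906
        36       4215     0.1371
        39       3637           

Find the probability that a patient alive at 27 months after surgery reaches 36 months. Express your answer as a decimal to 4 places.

The conditional survival probability is l(36)/l(27) = 4215/10905 = 0.386520.

0.3865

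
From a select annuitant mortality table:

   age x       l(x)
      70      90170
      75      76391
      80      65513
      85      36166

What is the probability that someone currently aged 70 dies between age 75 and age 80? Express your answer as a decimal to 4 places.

This is the probability of reaching 75 but not 80, conditional on being alive at 70: (l(75) − l(80)) / l(70).
= (76391 − 65513) / 90170 = 10878 / 90170 = 0.120639.

0.1206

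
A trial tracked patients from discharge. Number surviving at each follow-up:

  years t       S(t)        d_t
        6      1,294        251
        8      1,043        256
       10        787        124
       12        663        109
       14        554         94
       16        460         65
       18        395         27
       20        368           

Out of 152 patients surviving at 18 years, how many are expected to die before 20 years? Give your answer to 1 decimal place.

10.4

The relevant probability is 1 − 368/395 = 0.068354.
Expected number = 152 × 0.068354 = 10.4.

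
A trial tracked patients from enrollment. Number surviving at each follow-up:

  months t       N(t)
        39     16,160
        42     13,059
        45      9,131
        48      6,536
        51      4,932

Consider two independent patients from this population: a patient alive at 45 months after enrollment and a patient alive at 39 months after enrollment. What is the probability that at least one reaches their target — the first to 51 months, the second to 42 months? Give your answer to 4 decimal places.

p₁ = N(51)/N(45) = 4,932/9,131 = 0.540138; p₂ = N(42)/N(39) = 13,059/16,160 = 0.808106.
P(at least one) = 1 − (1−p₁)(1−p₂) = 1 − 0.459862 × 0.191894 = 0.911755.

0.9118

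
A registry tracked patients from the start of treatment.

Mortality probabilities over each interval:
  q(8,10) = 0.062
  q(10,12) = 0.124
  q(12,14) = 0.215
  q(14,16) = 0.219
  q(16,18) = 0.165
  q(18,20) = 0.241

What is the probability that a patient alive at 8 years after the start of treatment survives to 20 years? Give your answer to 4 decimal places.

0.3193

Survival from 8 to 20 is the product of surviving each interval: (1 − 0.062) × (1 − 0.124) × (1 − 0.215) × (1 − 0.219) × (1 − 0.165) × (1 − 0.241).
= 0.938 × 0.876 × 0.785 × 0.781 × 0.835 × 0.759 = 0.319268.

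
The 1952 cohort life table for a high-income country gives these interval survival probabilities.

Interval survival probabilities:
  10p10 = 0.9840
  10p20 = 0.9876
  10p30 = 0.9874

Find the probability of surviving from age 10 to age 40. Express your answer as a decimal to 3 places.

Chaining the interval survival probabilities: 0.9840 × 0.9876 × 0.9874.
= 0.959554.

0.960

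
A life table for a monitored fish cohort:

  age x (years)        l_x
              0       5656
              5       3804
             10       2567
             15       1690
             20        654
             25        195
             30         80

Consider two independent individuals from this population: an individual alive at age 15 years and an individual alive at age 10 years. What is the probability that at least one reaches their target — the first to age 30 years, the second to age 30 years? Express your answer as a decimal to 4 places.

0.0770

p₁ = l_30/l_15 = 80/1690 = 0.047337; p₂ = l_30/l_10 = 80/2567 = 0.031165.
P(at least one) = 1 − (1−p₁)(1−p₂) = 1 − 0.952663 × 0.968835 = 0.077027.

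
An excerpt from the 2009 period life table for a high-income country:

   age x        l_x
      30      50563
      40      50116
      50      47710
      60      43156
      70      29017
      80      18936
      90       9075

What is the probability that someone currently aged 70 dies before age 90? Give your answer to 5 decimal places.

0.68725

P(die before 90 | alive at 70) = 1 − l_90/l_70 = 1 − 9075/29017 = (19942)/29017 = 0.687252.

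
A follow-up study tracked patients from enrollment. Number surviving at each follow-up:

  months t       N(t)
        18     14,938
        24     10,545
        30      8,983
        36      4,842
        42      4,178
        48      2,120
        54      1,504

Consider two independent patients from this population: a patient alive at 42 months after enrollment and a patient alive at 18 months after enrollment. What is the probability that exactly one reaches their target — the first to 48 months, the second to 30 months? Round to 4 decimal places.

p₁ = N(48)/N(42) = 2,120/4,178 = 0.507420; p₂ = N(30)/N(18) = 8,983/14,938 = 0.601352.
P(exactly one) = p₁(1−p₂) + (1−p₁)p₂ = 0.202282 + 0.296214 = 0.498496.

0.4985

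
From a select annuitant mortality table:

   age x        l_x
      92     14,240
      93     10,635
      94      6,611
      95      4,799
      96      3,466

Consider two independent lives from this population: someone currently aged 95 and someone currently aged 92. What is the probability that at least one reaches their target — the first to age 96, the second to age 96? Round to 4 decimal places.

p₁ = l_96/l_95 = 3,466/4,799 = 0.722234; p₂ = l_96/l_92 = 3,466/14,240 = 0.243399.
P(at least one) = 1 − (1−p₁)(1−p₂) = 1 − 0.277766 × 0.756601 = 0.789842.

0.7898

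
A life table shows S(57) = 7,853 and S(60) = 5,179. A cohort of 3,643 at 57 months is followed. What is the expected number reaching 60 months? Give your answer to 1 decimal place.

The relevant probability is 5,179/7,853 = 0.659493.
Expected number = 3,643 × 0.659493 = 2402.5.

2402.5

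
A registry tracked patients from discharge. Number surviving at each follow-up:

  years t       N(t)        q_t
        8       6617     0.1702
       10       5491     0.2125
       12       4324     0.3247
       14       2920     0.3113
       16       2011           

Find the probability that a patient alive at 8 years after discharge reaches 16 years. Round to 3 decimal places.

0.304

The conditional survival probability is N(16)/N(8) = 2011/6617 = 0.303914.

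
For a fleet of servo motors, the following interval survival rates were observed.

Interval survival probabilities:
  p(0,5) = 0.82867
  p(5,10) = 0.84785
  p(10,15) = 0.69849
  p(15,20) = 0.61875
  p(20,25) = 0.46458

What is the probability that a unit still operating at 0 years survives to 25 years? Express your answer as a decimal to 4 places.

Chaining the interval survival probabilities: 0.82867 × 0.84785 × 0.69849 × 0.61875 × 0.46458.
= 0.141071.

0.1411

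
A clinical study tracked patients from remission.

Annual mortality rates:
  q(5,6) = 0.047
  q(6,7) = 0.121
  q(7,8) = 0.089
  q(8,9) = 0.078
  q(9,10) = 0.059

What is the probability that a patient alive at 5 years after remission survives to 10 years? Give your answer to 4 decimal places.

0.6621

The overall survival probability is (1 − 0.047) × (1 − 0.121) × (1 − 0.089) × (1 − 0.078) × (1 − 0.059).
= 0.953 × 0.879 × 0.911 × 0.922 × 0.941 = 0.662096.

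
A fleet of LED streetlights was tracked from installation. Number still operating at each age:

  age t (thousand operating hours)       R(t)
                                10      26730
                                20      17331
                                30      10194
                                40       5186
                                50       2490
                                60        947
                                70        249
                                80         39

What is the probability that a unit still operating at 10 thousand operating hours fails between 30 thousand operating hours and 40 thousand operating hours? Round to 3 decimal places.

This is the probability of reaching 30 but not 40, conditional on being operational at 10: (R(30) − R(40)) / R(10).
= (10194 − 5186) / 26730 = 5008 / 26730 = 0.187355.

0.187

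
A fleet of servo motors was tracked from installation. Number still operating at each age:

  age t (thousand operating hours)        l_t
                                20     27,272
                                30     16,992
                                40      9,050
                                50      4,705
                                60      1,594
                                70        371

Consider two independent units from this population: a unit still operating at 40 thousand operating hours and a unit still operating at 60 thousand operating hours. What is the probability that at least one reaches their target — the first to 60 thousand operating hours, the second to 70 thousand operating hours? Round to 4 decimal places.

p₁ = l_60/l_40 = 1,594/9,050 = 0.176133; p₂ = l_70/l_60 = 371/1,594 = 0.232748.
P(at least one) = 1 − (1−p₁)(1−p₂) = 1 − 0.823867 × 0.767252 = 0.367886.

0.3679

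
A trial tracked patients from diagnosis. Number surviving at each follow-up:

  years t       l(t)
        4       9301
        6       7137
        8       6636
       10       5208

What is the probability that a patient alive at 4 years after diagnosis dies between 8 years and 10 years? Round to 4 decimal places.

This is the probability of reaching 8 but not 10, conditional on being alive at 4: (l(8) − l(10)) / l(4).
= (6636 − 5208) / 9301 = 1428 / 9301 = 0.153532.

0.1535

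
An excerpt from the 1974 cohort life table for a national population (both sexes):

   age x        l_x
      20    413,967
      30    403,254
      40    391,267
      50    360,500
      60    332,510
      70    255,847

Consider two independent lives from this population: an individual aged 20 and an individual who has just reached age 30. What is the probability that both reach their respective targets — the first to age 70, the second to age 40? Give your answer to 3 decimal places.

p₁ = l_70/l_20 = 255,847/413,967 = 0.618037; p₂ = l_40/l_30 = 391,267/403,254 = 0.970274.
P(both) = p₁ × p₂ = 0.618037 × 0.970274 = 0.599665.

0.600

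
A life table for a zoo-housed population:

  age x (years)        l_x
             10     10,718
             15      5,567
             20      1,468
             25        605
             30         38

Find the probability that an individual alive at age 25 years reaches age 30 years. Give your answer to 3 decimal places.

0.063

The conditional survival probability is l_30/l_25 = 38/605 = 0.062810.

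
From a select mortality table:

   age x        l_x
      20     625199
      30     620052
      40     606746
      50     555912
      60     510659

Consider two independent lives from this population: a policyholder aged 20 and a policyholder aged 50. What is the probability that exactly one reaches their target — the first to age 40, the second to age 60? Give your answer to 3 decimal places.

p₁ = l_40/l_20 = 606746/625199 = 0.970485; p₂ = l_60/l_50 = 510659/555912 = 0.918597.
P(exactly one) = p₁(1−p₂) + (1−p₁)p₂ = 0.079000 + 0.027112 = 0.106113.

0.106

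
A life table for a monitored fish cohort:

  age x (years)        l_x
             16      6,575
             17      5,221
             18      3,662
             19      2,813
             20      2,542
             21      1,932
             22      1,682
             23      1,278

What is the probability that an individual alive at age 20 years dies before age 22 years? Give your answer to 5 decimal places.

0.33832

P(die before 22 | alive at 20) = 1 − l_22/l_20 = 1 − 1,682/2,542 = (860)/2,542 = 0.338316.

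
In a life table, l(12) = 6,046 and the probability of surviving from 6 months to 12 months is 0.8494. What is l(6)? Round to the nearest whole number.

l(6) = l(12) / p = 6,046 / 0.8494 = 7118.

7118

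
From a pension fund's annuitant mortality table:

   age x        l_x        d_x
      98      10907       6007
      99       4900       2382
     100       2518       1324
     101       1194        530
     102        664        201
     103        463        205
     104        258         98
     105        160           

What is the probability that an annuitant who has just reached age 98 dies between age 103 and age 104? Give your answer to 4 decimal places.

We want 5|1q98 = (l_103 − l_104)/l_98.
This is the probability of reaching 103 but not 104, conditional on being alive at 98: (l_103 − l_104) / l_98.
= (463 − 258) / 10907 = 205 / 10907 = 0.018795.

0.0188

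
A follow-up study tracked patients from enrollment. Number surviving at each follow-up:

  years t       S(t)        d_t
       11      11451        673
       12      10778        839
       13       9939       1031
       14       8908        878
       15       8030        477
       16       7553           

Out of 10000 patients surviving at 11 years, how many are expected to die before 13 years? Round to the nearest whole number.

1320

The relevant probability is 1 − 9939/11451 = 0.132041.
Expected number = 10000 × 0.132041 = 1320.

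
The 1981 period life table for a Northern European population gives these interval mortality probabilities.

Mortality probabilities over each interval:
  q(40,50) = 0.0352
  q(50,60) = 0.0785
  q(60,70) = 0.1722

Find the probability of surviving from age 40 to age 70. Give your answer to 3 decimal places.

0.736

P(survive 40→70) = (1 − 0.0352) × (1 − 0.0785) × (1 − 0.1722).
= 0.9648 × 0.9215 × 0.8278 = 0.735967.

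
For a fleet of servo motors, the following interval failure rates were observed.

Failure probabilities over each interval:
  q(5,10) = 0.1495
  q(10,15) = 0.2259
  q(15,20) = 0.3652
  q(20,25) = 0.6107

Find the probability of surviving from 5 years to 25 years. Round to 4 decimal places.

0.1627

Survival from 5 to 25 is the product of surviving each interval: (1 − 0.1495) × (1 − 0.2259) × (1 − 0.3652) × (1 − 0.6107).
= 0.8505 × 0.7741 × 0.6348 × 0.3893 = 0.162702.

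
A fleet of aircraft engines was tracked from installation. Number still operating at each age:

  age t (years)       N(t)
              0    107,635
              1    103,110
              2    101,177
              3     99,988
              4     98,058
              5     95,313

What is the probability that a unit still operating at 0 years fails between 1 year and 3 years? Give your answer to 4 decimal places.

0.0290

This is the probability of reaching 1 but not 3, conditional on being operational at 0: (N(1) − N(3)) / N(0).
= (103,110 − 99,988) / 107,635 = 3,122 / 107,635 = 0.029005.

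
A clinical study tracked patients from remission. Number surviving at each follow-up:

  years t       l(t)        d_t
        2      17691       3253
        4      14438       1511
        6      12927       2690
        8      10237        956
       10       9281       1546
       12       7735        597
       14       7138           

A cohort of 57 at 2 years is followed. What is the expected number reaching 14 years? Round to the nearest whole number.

23

The relevant probability is 7138/17691 = 0.403482.
Expected number = 57 × 0.403482 = 23.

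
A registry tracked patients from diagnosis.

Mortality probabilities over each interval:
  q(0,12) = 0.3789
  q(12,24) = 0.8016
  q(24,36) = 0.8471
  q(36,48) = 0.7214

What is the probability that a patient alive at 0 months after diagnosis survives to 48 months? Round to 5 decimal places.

0.00525

Survival from 0 to 48 is the product of surviving each interval: (1 − 0.3789) × (1 − 0.8016) × (1 − 0.8471) × (1 − 0.7214).
= 0.6211 × 0.1984 × 0.1529 × 0.2786 = 0.005249.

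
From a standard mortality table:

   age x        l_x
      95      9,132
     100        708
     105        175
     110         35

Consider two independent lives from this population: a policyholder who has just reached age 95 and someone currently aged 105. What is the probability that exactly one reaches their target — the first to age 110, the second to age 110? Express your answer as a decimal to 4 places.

0.2023

p₁ = l_110/l_95 = 35/9,132 = 0.003833; p₂ = l_110/l_105 = 35/175 = 0.200000.
P(exactly one) = p₁(1−p₂) + (1−p₁)p₂ = 0.003066 + 0.199233 = 0.202300.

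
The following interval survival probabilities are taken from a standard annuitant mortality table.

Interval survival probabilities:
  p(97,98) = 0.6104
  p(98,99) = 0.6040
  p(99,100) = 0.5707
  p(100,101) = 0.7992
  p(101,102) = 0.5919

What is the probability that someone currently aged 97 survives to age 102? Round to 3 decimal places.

Survival from 97 to 102 is the product of surviving each interval: 0.6104 × 0.6040 × 0.5707 × 0.7992 × 0.5919.
= 0.099532.

0.100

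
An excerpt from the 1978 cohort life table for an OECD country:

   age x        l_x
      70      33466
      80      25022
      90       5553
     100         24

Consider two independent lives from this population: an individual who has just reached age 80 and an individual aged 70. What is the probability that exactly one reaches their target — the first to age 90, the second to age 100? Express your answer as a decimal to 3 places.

0.222

p₁ = l_90/l_80 = 5553/25022 = 0.221925; p₂ = l_100/l_70 = 24/33466 = 0.000717.
P(exactly one) = p₁(1−p₂) + (1−p₁)p₂ = 0.221766 + 0.000558 = 0.222324.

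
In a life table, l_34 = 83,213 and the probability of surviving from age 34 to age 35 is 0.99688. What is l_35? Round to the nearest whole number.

82953

l_35 = l_34 × p = 83,213 × 0.99688 = 82953.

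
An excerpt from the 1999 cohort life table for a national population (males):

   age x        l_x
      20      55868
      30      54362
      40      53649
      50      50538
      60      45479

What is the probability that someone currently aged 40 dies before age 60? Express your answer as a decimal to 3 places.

0.152

P(die before 60 | alive at 40) = 1 − l_60/l_40 = 1 − 45479/53649 = (8170)/53649 = 0.152286.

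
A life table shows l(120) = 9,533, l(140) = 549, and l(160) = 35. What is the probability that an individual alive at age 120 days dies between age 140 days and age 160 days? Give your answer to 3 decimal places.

This is the probability of reaching 140 but not 160, conditional on being alive at 120: (l(140) − l(160)) / l(120).
= (549 − 35) / 9,533 = 514 / 9,533 = 0.053918.

0.054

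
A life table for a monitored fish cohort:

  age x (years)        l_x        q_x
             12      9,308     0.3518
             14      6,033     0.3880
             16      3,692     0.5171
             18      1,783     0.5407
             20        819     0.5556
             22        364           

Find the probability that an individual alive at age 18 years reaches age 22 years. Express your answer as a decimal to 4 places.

The conditional survival probability is l_22/l_18 = 364/1,783 = 0.204150.

0.2042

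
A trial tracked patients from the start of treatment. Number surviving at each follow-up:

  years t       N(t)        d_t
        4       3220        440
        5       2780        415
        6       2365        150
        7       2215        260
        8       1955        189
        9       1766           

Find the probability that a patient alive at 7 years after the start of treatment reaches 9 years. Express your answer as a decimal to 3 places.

The conditional survival probability is N(9)/N(7) = 1766/2215 = 0.797291.

0.797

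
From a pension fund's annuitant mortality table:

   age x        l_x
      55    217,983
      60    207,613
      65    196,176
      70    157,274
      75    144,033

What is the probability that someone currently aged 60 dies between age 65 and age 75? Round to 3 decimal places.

0.251

We want 5|10q60 = (l_65 − l_75)/l_60.
This is the probability of reaching 65 but not 75, conditional on being alive at 60: (l_65 − l_75) / l_60.
= (196,176 − 144,033) / 207,613 = 52,143 / 207,613 = 0.251155.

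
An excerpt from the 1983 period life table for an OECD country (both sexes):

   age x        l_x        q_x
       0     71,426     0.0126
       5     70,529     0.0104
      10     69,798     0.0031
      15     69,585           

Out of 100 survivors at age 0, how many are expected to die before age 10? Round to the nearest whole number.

2

The relevant probability is 1 − 69,798/71,426 = 0.022793.
Expected number = 100 × 0.022793 = 2.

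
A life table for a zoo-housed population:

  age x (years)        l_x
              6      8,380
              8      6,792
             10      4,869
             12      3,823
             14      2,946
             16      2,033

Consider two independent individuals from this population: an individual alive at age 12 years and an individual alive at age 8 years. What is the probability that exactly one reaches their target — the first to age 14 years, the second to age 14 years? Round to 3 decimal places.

p₁ = l_14/l_12 = 2,946/3,823 = 0.770599; p₂ = l_14/l_8 = 2,946/6,792 = 0.433746.
P(exactly one) = p₁(1−p₂) + (1−p₁)p₂ = 0.436355 + 0.099502 = 0.535857.

0.536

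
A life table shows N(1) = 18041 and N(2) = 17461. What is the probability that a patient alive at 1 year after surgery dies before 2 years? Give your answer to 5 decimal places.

0.03215

P(die before 2 | alive at 1) = 1 − N(2)/N(1) = 1 − 17461/18041 = (580)/18041 = 0.032149.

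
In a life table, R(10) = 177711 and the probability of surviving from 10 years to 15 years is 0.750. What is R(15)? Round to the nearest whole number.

R(15) = R(10) × p = 177711 × 0.750 = 133283.

133283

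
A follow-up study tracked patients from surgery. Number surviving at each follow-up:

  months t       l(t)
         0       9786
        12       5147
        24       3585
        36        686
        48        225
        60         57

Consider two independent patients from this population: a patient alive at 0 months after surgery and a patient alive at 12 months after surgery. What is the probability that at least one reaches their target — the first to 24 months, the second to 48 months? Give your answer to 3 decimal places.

p₁ = l(24)/l(0) = 3585/9786 = 0.366340; p₂ = l(48)/l(12) = 225/5147 = 0.043715.
P(at least one) = 1 − (1−p₁)(1−p₂) = 1 − 0.633660 × 0.956285 = 0.394040.

0.394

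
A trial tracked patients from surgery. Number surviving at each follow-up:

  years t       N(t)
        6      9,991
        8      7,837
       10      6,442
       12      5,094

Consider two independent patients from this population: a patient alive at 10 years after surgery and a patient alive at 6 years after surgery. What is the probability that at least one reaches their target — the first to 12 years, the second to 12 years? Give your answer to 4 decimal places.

p₁ = N(12)/N(10) = 5,094/6,442 = 0.790748; p₂ = N(12)/N(6) = 5,094/9,991 = 0.509859.
P(at least one) = 1 − (1−p₁)(1−p₂) = 1 − 0.209252 × 0.490141 = 0.897437.

0.8974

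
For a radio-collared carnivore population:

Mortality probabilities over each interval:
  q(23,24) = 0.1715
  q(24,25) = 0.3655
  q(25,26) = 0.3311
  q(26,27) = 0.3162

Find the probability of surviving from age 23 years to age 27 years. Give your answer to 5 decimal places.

P(survive 23→27) = (1 − 0.1715) × (1 − 0.3655) × (1 − 0.3311) × (1 − 0.3162).
= 0.8285 × 0.6345 × 0.6689 × 0.6838 = 0.240444.

0.24044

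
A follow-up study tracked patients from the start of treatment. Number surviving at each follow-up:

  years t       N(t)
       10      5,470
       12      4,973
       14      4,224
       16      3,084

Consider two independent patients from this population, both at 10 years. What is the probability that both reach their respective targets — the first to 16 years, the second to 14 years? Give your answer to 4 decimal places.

0.4354

p₁ = N(16)/N(10) = 3,084/5,470 = 0.563803; p₂ = N(14)/N(10) = 4,224/5,470 = 0.772212.
P(both) = p₁ × p₂ = 0.563803 × 0.772212 = 0.435375.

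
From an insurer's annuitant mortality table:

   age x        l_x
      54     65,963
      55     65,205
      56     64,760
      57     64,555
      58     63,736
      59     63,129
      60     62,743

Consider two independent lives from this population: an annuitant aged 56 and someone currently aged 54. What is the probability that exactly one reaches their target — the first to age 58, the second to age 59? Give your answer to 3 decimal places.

0.057

p₁ = l_58/l_56 = 63,736/64,760 = 0.984188; p₂ = l_59/l_54 = 63,129/65,963 = 0.957037.
P(exactly one) = p₁(1−p₂) + (1−p₁)p₂ = 0.042284 + 0.015133 = 0.057416.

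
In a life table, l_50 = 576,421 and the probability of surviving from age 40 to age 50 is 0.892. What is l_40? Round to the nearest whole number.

l_40 = l_50 / p = 576,421 / 0.892 = 646212.

646212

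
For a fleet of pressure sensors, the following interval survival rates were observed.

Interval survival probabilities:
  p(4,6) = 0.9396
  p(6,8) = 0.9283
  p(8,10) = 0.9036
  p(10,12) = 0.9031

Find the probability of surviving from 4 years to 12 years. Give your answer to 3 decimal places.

0.712

The overall survival probability is 0.9396 × 0.9283 × 0.9036 × 0.9031.
= 0.711776.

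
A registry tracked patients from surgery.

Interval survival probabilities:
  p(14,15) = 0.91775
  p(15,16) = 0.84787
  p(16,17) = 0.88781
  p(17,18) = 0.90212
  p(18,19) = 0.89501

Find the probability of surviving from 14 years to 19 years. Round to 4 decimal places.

0.5578

The overall survival probability is 0.91775 × 0.84787 × 0.88781 × 0.90212 × 0.89501.
= 0.557784.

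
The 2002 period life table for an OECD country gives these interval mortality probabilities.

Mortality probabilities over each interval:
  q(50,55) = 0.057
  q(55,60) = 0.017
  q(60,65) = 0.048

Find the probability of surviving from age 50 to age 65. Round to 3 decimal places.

P(survive 50→65) = (1 − 0.057) × (1 − 0.017) × (1 − 0.048).
= 0.943 × 0.983 × 0.952 = 0.882474.

0.882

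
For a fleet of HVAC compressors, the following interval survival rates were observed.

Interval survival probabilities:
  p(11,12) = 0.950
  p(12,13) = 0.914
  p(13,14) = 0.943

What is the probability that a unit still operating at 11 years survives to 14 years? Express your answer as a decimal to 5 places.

P(survive 11→14) = 0.950 × 0.914 × 0.943.
= 0.818807.

0.81881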